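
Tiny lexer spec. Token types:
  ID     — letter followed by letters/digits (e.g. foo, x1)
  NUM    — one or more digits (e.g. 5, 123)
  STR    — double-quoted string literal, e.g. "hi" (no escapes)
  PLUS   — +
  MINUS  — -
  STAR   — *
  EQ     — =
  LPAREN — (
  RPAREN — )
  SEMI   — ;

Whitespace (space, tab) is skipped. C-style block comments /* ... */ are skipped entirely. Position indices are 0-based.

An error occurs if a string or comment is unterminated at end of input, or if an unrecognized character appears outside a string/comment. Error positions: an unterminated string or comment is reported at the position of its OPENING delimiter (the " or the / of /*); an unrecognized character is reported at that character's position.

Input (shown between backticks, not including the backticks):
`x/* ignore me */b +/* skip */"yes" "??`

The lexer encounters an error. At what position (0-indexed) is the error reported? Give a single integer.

Answer: 35

Derivation:
pos=0: emit ID 'x' (now at pos=1)
pos=1: enter COMMENT mode (saw '/*')
exit COMMENT mode (now at pos=16)
pos=16: emit ID 'b' (now at pos=17)
pos=18: emit PLUS '+'
pos=19: enter COMMENT mode (saw '/*')
exit COMMENT mode (now at pos=29)
pos=29: enter STRING mode
pos=29: emit STR "yes" (now at pos=34)
pos=35: enter STRING mode
pos=35: ERROR — unterminated string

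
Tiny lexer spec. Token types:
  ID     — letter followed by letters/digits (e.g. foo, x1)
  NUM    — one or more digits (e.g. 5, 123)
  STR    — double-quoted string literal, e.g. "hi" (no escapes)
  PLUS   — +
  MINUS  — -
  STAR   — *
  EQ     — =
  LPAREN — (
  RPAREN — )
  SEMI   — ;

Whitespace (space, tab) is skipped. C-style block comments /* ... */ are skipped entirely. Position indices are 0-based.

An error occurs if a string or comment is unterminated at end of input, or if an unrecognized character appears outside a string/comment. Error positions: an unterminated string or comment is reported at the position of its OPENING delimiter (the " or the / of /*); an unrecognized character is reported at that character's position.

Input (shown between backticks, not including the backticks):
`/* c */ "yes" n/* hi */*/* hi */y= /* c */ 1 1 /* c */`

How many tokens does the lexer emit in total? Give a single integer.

pos=0: enter COMMENT mode (saw '/*')
exit COMMENT mode (now at pos=7)
pos=8: enter STRING mode
pos=8: emit STR "yes" (now at pos=13)
pos=14: emit ID 'n' (now at pos=15)
pos=15: enter COMMENT mode (saw '/*')
exit COMMENT mode (now at pos=23)
pos=23: emit STAR '*'
pos=24: enter COMMENT mode (saw '/*')
exit COMMENT mode (now at pos=32)
pos=32: emit ID 'y' (now at pos=33)
pos=33: emit EQ '='
pos=35: enter COMMENT mode (saw '/*')
exit COMMENT mode (now at pos=42)
pos=43: emit NUM '1' (now at pos=44)
pos=45: emit NUM '1' (now at pos=46)
pos=47: enter COMMENT mode (saw '/*')
exit COMMENT mode (now at pos=54)
DONE. 7 tokens: [STR, ID, STAR, ID, EQ, NUM, NUM]

Answer: 7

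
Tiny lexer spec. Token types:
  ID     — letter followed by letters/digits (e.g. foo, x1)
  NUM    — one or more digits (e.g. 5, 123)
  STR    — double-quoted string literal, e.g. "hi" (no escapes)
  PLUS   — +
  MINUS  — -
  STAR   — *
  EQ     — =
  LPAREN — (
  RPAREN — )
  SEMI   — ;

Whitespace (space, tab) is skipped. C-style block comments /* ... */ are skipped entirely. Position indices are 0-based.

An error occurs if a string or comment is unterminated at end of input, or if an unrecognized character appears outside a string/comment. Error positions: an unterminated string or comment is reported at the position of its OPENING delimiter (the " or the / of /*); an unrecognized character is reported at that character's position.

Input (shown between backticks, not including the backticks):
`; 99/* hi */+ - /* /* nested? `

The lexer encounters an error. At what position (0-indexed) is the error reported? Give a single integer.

Answer: 16

Derivation:
pos=0: emit SEMI ';'
pos=2: emit NUM '99' (now at pos=4)
pos=4: enter COMMENT mode (saw '/*')
exit COMMENT mode (now at pos=12)
pos=12: emit PLUS '+'
pos=14: emit MINUS '-'
pos=16: enter COMMENT mode (saw '/*')
pos=16: ERROR — unterminated comment (reached EOF)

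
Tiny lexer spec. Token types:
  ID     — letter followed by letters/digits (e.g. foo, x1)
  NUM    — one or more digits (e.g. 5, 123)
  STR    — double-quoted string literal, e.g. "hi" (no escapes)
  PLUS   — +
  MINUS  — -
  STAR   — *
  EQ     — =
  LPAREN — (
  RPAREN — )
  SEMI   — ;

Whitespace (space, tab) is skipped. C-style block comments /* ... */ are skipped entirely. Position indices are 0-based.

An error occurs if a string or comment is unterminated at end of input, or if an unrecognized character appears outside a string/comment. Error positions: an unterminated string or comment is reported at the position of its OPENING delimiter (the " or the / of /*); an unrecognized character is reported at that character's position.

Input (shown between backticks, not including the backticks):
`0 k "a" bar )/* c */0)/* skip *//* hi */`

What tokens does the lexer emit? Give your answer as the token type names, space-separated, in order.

Answer: NUM ID STR ID RPAREN NUM RPAREN

Derivation:
pos=0: emit NUM '0' (now at pos=1)
pos=2: emit ID 'k' (now at pos=3)
pos=4: enter STRING mode
pos=4: emit STR "a" (now at pos=7)
pos=8: emit ID 'bar' (now at pos=11)
pos=12: emit RPAREN ')'
pos=13: enter COMMENT mode (saw '/*')
exit COMMENT mode (now at pos=20)
pos=20: emit NUM '0' (now at pos=21)
pos=21: emit RPAREN ')'
pos=22: enter COMMENT mode (saw '/*')
exit COMMENT mode (now at pos=32)
pos=32: enter COMMENT mode (saw '/*')
exit COMMENT mode (now at pos=40)
DONE. 7 tokens: [NUM, ID, STR, ID, RPAREN, NUM, RPAREN]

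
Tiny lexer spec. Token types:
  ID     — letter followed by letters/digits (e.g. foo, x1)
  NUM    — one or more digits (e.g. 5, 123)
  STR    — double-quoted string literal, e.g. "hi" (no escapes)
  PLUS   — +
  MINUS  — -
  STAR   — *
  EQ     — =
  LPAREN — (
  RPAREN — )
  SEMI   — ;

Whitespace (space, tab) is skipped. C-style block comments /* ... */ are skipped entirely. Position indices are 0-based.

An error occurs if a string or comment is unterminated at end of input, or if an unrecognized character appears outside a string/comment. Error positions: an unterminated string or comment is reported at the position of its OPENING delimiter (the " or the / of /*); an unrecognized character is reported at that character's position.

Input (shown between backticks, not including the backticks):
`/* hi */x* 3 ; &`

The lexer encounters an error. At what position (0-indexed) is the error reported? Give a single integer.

Answer: 15

Derivation:
pos=0: enter COMMENT mode (saw '/*')
exit COMMENT mode (now at pos=8)
pos=8: emit ID 'x' (now at pos=9)
pos=9: emit STAR '*'
pos=11: emit NUM '3' (now at pos=12)
pos=13: emit SEMI ';'
pos=15: ERROR — unrecognized char '&'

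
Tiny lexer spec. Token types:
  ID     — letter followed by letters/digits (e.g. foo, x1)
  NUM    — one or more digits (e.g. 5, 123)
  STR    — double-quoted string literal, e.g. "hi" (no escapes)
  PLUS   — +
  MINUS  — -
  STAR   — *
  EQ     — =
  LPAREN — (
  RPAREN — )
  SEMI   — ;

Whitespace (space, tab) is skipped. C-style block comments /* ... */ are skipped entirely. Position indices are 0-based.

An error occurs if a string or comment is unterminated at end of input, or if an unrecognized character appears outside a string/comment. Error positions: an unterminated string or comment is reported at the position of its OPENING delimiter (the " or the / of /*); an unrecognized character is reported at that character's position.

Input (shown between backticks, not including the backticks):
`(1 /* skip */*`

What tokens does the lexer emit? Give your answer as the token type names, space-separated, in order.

pos=0: emit LPAREN '('
pos=1: emit NUM '1' (now at pos=2)
pos=3: enter COMMENT mode (saw '/*')
exit COMMENT mode (now at pos=13)
pos=13: emit STAR '*'
DONE. 3 tokens: [LPAREN, NUM, STAR]

Answer: LPAREN NUM STAR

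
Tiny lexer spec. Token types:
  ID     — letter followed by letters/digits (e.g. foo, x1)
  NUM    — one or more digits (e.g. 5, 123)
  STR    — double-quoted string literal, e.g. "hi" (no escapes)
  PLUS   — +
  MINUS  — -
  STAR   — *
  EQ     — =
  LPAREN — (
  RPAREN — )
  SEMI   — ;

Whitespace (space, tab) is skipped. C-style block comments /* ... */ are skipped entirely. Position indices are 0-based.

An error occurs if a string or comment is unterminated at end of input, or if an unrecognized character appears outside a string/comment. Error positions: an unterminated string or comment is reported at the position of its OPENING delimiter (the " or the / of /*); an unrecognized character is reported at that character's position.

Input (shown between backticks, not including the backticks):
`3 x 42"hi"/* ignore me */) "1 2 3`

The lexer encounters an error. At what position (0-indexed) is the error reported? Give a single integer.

Answer: 27

Derivation:
pos=0: emit NUM '3' (now at pos=1)
pos=2: emit ID 'x' (now at pos=3)
pos=4: emit NUM '42' (now at pos=6)
pos=6: enter STRING mode
pos=6: emit STR "hi" (now at pos=10)
pos=10: enter COMMENT mode (saw '/*')
exit COMMENT mode (now at pos=25)
pos=25: emit RPAREN ')'
pos=27: enter STRING mode
pos=27: ERROR — unterminated string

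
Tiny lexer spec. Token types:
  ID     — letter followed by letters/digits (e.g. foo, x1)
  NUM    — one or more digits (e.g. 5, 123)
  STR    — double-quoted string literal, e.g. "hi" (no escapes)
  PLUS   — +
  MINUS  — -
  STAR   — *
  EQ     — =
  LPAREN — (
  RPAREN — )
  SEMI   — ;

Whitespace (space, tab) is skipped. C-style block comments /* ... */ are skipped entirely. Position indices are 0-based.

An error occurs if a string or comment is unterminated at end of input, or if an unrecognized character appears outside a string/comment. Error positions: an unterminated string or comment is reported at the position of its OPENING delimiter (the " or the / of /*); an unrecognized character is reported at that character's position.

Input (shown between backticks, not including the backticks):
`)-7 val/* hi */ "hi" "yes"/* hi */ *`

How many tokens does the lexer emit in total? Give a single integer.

pos=0: emit RPAREN ')'
pos=1: emit MINUS '-'
pos=2: emit NUM '7' (now at pos=3)
pos=4: emit ID 'val' (now at pos=7)
pos=7: enter COMMENT mode (saw '/*')
exit COMMENT mode (now at pos=15)
pos=16: enter STRING mode
pos=16: emit STR "hi" (now at pos=20)
pos=21: enter STRING mode
pos=21: emit STR "yes" (now at pos=26)
pos=26: enter COMMENT mode (saw '/*')
exit COMMENT mode (now at pos=34)
pos=35: emit STAR '*'
DONE. 7 tokens: [RPAREN, MINUS, NUM, ID, STR, STR, STAR]

Answer: 7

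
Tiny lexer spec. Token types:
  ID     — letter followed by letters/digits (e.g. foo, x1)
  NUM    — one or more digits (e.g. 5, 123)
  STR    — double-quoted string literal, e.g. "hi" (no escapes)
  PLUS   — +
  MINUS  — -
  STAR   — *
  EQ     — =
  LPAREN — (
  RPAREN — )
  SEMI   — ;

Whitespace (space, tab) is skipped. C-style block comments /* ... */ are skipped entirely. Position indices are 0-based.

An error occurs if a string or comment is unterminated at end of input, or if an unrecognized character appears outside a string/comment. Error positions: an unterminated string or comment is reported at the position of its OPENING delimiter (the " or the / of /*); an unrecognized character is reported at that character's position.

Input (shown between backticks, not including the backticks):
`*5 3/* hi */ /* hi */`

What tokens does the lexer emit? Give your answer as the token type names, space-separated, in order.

Answer: STAR NUM NUM

Derivation:
pos=0: emit STAR '*'
pos=1: emit NUM '5' (now at pos=2)
pos=3: emit NUM '3' (now at pos=4)
pos=4: enter COMMENT mode (saw '/*')
exit COMMENT mode (now at pos=12)
pos=13: enter COMMENT mode (saw '/*')
exit COMMENT mode (now at pos=21)
DONE. 3 tokens: [STAR, NUM, NUM]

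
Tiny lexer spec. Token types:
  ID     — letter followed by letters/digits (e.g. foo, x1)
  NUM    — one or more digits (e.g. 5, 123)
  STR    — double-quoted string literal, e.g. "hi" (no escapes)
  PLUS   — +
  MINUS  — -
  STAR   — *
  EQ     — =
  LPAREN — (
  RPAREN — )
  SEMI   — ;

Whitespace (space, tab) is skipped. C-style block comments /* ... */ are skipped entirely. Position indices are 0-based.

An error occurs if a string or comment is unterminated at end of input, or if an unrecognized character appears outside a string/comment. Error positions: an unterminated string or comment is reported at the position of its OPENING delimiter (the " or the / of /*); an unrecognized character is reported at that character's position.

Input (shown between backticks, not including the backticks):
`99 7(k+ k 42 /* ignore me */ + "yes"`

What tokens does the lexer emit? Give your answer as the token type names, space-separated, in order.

pos=0: emit NUM '99' (now at pos=2)
pos=3: emit NUM '7' (now at pos=4)
pos=4: emit LPAREN '('
pos=5: emit ID 'k' (now at pos=6)
pos=6: emit PLUS '+'
pos=8: emit ID 'k' (now at pos=9)
pos=10: emit NUM '42' (now at pos=12)
pos=13: enter COMMENT mode (saw '/*')
exit COMMENT mode (now at pos=28)
pos=29: emit PLUS '+'
pos=31: enter STRING mode
pos=31: emit STR "yes" (now at pos=36)
DONE. 9 tokens: [NUM, NUM, LPAREN, ID, PLUS, ID, NUM, PLUS, STR]

Answer: NUM NUM LPAREN ID PLUS ID NUM PLUS STR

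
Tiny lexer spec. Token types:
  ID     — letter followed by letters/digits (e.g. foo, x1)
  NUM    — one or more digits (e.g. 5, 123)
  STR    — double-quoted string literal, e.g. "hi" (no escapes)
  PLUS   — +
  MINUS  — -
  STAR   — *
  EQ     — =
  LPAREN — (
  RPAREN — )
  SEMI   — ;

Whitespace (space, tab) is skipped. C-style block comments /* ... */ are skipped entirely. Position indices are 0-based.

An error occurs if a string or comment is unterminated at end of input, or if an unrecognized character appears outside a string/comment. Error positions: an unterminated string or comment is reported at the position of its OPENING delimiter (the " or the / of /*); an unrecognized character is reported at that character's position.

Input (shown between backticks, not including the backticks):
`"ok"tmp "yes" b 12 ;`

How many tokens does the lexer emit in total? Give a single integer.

Answer: 6

Derivation:
pos=0: enter STRING mode
pos=0: emit STR "ok" (now at pos=4)
pos=4: emit ID 'tmp' (now at pos=7)
pos=8: enter STRING mode
pos=8: emit STR "yes" (now at pos=13)
pos=14: emit ID 'b' (now at pos=15)
pos=16: emit NUM '12' (now at pos=18)
pos=19: emit SEMI ';'
DONE. 6 tokens: [STR, ID, STR, ID, NUM, SEMI]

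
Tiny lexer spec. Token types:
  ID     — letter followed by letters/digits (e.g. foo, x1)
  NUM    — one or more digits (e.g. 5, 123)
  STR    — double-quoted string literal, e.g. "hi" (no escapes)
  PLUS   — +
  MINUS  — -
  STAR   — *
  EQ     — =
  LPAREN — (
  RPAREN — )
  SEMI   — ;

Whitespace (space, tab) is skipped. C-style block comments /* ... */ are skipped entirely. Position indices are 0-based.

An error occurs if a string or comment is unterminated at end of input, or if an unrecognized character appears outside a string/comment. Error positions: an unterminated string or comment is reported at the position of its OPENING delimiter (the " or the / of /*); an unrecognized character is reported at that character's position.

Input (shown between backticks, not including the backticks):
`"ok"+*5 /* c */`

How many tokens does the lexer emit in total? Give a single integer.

pos=0: enter STRING mode
pos=0: emit STR "ok" (now at pos=4)
pos=4: emit PLUS '+'
pos=5: emit STAR '*'
pos=6: emit NUM '5' (now at pos=7)
pos=8: enter COMMENT mode (saw '/*')
exit COMMENT mode (now at pos=15)
DONE. 4 tokens: [STR, PLUS, STAR, NUM]

Answer: 4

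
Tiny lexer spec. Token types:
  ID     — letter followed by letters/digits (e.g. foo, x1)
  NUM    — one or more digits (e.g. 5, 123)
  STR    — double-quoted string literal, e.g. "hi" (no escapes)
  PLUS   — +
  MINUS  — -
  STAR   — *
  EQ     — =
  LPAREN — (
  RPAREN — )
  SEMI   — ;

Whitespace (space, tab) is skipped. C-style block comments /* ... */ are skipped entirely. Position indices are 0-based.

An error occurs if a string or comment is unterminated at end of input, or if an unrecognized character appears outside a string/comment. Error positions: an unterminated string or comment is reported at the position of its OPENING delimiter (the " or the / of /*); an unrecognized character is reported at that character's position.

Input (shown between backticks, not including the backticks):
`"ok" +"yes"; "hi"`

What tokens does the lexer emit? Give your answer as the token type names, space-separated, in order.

Answer: STR PLUS STR SEMI STR

Derivation:
pos=0: enter STRING mode
pos=0: emit STR "ok" (now at pos=4)
pos=5: emit PLUS '+'
pos=6: enter STRING mode
pos=6: emit STR "yes" (now at pos=11)
pos=11: emit SEMI ';'
pos=13: enter STRING mode
pos=13: emit STR "hi" (now at pos=17)
DONE. 5 tokens: [STR, PLUS, STR, SEMI, STR]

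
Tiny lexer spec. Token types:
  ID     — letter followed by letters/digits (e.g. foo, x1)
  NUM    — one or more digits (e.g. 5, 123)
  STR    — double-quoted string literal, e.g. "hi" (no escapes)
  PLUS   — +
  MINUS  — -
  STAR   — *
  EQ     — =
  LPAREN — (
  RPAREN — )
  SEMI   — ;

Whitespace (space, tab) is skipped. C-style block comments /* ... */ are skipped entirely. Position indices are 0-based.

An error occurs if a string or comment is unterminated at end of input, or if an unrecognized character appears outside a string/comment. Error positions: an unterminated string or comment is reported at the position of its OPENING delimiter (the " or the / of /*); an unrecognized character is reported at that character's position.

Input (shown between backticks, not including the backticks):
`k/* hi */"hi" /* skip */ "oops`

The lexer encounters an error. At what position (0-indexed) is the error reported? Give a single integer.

Answer: 25

Derivation:
pos=0: emit ID 'k' (now at pos=1)
pos=1: enter COMMENT mode (saw '/*')
exit COMMENT mode (now at pos=9)
pos=9: enter STRING mode
pos=9: emit STR "hi" (now at pos=13)
pos=14: enter COMMENT mode (saw '/*')
exit COMMENT mode (now at pos=24)
pos=25: enter STRING mode
pos=25: ERROR — unterminated string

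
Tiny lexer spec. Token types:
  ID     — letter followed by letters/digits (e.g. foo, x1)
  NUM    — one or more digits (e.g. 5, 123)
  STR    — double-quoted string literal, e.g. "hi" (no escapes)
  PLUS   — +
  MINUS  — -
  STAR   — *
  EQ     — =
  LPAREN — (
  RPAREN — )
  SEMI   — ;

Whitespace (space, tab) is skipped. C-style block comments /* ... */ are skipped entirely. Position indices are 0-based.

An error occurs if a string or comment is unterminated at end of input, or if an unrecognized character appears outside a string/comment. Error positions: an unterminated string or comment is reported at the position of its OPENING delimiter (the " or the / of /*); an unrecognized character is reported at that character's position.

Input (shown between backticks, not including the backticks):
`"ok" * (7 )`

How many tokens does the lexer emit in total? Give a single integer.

Answer: 5

Derivation:
pos=0: enter STRING mode
pos=0: emit STR "ok" (now at pos=4)
pos=5: emit STAR '*'
pos=7: emit LPAREN '('
pos=8: emit NUM '7' (now at pos=9)
pos=10: emit RPAREN ')'
DONE. 5 tokens: [STR, STAR, LPAREN, NUM, RPAREN]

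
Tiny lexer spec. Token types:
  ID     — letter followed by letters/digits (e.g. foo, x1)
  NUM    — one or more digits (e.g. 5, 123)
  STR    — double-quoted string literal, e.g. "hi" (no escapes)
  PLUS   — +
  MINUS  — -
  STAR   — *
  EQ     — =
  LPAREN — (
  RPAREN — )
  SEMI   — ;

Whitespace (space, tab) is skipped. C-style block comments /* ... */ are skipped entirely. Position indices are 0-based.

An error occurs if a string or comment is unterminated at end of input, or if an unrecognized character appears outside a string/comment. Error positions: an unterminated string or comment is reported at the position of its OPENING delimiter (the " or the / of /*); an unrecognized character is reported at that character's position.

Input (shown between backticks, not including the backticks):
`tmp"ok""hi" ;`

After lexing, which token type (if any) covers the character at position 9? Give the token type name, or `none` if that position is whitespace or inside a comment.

pos=0: emit ID 'tmp' (now at pos=3)
pos=3: enter STRING mode
pos=3: emit STR "ok" (now at pos=7)
pos=7: enter STRING mode
pos=7: emit STR "hi" (now at pos=11)
pos=12: emit SEMI ';'
DONE. 4 tokens: [ID, STR, STR, SEMI]
Position 9: char is 'i' -> STR

Answer: STR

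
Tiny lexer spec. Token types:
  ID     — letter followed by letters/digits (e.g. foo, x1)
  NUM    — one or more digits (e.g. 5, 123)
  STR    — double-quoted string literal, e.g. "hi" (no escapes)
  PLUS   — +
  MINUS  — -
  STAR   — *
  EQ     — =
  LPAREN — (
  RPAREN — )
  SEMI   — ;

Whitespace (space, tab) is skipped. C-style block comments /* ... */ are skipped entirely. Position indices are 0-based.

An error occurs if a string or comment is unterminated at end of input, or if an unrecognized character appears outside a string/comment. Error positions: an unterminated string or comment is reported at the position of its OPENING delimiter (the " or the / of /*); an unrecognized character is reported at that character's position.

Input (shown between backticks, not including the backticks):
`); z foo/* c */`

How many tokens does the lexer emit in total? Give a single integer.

Answer: 4

Derivation:
pos=0: emit RPAREN ')'
pos=1: emit SEMI ';'
pos=3: emit ID 'z' (now at pos=4)
pos=5: emit ID 'foo' (now at pos=8)
pos=8: enter COMMENT mode (saw '/*')
exit COMMENT mode (now at pos=15)
DONE. 4 tokens: [RPAREN, SEMI, ID, ID]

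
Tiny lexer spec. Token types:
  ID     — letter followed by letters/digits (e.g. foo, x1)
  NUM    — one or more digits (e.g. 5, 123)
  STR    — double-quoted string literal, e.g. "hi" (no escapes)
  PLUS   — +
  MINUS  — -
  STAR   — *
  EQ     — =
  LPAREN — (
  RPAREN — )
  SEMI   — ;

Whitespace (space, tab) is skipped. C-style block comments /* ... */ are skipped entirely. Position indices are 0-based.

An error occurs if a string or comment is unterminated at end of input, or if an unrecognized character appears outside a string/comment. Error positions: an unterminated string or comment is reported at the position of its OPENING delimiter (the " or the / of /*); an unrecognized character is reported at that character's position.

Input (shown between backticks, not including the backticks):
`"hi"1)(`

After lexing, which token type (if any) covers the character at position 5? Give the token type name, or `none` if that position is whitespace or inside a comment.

Answer: RPAREN

Derivation:
pos=0: enter STRING mode
pos=0: emit STR "hi" (now at pos=4)
pos=4: emit NUM '1' (now at pos=5)
pos=5: emit RPAREN ')'
pos=6: emit LPAREN '('
DONE. 4 tokens: [STR, NUM, RPAREN, LPAREN]
Position 5: char is ')' -> RPAREN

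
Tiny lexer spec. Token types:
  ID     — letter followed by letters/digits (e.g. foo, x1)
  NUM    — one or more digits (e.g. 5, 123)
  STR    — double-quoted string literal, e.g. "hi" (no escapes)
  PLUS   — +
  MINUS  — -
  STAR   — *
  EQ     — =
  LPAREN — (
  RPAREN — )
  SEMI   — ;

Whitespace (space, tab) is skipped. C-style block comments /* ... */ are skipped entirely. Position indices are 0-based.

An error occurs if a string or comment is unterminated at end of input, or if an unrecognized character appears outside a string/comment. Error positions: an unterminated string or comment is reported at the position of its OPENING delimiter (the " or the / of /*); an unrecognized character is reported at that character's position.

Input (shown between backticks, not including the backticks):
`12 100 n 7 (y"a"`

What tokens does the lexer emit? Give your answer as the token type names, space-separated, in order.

pos=0: emit NUM '12' (now at pos=2)
pos=3: emit NUM '100' (now at pos=6)
pos=7: emit ID 'n' (now at pos=8)
pos=9: emit NUM '7' (now at pos=10)
pos=11: emit LPAREN '('
pos=12: emit ID 'y' (now at pos=13)
pos=13: enter STRING mode
pos=13: emit STR "a" (now at pos=16)
DONE. 7 tokens: [NUM, NUM, ID, NUM, LPAREN, ID, STR]

Answer: NUM NUM ID NUM LPAREN ID STR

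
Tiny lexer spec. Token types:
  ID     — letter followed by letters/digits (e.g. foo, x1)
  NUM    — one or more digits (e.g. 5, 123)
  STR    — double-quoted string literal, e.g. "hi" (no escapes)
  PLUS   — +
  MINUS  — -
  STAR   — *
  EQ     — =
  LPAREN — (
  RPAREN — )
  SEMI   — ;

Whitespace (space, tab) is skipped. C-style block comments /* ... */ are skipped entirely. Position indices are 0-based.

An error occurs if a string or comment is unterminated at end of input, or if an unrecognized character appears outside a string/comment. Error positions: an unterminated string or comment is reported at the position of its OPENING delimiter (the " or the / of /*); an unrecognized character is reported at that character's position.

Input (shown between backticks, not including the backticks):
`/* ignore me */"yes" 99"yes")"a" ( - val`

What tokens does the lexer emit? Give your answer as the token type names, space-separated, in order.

pos=0: enter COMMENT mode (saw '/*')
exit COMMENT mode (now at pos=15)
pos=15: enter STRING mode
pos=15: emit STR "yes" (now at pos=20)
pos=21: emit NUM '99' (now at pos=23)
pos=23: enter STRING mode
pos=23: emit STR "yes" (now at pos=28)
pos=28: emit RPAREN ')'
pos=29: enter STRING mode
pos=29: emit STR "a" (now at pos=32)
pos=33: emit LPAREN '('
pos=35: emit MINUS '-'
pos=37: emit ID 'val' (now at pos=40)
DONE. 8 tokens: [STR, NUM, STR, RPAREN, STR, LPAREN, MINUS, ID]

Answer: STR NUM STR RPAREN STR LPAREN MINUS ID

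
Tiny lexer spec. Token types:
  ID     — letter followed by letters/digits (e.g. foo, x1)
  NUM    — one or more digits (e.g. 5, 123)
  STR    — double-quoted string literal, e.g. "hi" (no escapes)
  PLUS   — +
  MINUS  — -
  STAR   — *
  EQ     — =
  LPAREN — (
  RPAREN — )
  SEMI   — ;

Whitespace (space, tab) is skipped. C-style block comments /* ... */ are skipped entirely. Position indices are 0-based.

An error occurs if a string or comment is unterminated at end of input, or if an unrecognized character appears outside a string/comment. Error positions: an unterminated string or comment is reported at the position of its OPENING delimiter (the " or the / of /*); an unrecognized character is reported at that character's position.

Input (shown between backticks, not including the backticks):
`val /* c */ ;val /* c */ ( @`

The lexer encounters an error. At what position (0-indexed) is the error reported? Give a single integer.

Answer: 27

Derivation:
pos=0: emit ID 'val' (now at pos=3)
pos=4: enter COMMENT mode (saw '/*')
exit COMMENT mode (now at pos=11)
pos=12: emit SEMI ';'
pos=13: emit ID 'val' (now at pos=16)
pos=17: enter COMMENT mode (saw '/*')
exit COMMENT mode (now at pos=24)
pos=25: emit LPAREN '('
pos=27: ERROR — unrecognized char '@'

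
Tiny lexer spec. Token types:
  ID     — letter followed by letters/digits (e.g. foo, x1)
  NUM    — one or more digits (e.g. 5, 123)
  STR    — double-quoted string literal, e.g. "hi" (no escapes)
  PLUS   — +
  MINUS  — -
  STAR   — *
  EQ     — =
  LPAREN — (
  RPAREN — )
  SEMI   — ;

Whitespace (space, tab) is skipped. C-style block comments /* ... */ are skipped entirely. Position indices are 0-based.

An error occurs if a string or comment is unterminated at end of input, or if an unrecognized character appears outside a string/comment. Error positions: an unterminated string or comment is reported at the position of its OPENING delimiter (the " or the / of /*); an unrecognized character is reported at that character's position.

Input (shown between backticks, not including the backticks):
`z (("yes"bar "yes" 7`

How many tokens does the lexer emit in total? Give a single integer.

pos=0: emit ID 'z' (now at pos=1)
pos=2: emit LPAREN '('
pos=3: emit LPAREN '('
pos=4: enter STRING mode
pos=4: emit STR "yes" (now at pos=9)
pos=9: emit ID 'bar' (now at pos=12)
pos=13: enter STRING mode
pos=13: emit STR "yes" (now at pos=18)
pos=19: emit NUM '7' (now at pos=20)
DONE. 7 tokens: [ID, LPAREN, LPAREN, STR, ID, STR, NUM]

Answer: 7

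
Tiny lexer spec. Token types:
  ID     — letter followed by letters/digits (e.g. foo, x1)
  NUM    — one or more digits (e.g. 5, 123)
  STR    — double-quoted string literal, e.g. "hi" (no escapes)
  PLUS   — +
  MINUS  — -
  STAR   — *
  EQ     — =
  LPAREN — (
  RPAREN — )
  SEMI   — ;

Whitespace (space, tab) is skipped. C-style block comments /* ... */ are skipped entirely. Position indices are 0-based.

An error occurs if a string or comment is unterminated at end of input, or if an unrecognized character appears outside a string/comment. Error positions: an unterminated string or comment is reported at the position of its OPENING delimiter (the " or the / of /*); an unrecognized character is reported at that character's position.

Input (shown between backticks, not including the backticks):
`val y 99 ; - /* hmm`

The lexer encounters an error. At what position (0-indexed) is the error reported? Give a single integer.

Answer: 13

Derivation:
pos=0: emit ID 'val' (now at pos=3)
pos=4: emit ID 'y' (now at pos=5)
pos=6: emit NUM '99' (now at pos=8)
pos=9: emit SEMI ';'
pos=11: emit MINUS '-'
pos=13: enter COMMENT mode (saw '/*')
pos=13: ERROR — unterminated comment (reached EOF)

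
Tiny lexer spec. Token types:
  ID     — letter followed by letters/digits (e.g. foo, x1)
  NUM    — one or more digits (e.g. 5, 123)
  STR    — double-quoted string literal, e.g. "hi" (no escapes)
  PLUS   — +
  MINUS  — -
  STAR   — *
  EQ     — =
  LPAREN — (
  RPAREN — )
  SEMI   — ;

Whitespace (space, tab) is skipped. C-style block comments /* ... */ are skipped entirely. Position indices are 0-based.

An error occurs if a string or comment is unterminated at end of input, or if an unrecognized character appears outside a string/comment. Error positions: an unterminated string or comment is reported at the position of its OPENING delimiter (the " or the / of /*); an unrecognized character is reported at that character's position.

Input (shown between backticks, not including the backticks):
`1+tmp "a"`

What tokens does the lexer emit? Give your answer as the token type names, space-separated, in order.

pos=0: emit NUM '1' (now at pos=1)
pos=1: emit PLUS '+'
pos=2: emit ID 'tmp' (now at pos=5)
pos=6: enter STRING mode
pos=6: emit STR "a" (now at pos=9)
DONE. 4 tokens: [NUM, PLUS, ID, STR]

Answer: NUM PLUS ID STR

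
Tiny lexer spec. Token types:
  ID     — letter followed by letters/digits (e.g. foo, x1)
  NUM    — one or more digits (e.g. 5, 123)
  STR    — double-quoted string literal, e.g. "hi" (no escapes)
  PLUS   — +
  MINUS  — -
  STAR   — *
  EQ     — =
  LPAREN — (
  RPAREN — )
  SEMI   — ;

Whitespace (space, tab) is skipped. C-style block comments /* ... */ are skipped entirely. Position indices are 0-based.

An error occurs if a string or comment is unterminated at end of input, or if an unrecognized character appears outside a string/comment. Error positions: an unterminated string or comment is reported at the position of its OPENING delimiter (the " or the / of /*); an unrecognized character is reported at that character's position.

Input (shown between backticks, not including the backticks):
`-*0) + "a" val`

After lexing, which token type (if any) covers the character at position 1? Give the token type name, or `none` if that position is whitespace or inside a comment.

Answer: STAR

Derivation:
pos=0: emit MINUS '-'
pos=1: emit STAR '*'
pos=2: emit NUM '0' (now at pos=3)
pos=3: emit RPAREN ')'
pos=5: emit PLUS '+'
pos=7: enter STRING mode
pos=7: emit STR "a" (now at pos=10)
pos=11: emit ID 'val' (now at pos=14)
DONE. 7 tokens: [MINUS, STAR, NUM, RPAREN, PLUS, STR, ID]
Position 1: char is '*' -> STAR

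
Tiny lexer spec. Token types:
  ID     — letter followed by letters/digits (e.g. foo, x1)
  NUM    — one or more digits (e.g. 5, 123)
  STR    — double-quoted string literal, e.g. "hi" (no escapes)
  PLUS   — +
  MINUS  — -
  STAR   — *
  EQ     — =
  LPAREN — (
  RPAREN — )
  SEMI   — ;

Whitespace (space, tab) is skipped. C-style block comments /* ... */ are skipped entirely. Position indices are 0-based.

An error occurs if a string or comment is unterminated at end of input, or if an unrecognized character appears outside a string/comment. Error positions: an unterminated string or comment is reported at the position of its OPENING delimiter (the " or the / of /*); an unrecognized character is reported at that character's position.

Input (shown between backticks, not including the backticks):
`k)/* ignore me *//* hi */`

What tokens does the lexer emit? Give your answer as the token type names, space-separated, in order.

Answer: ID RPAREN

Derivation:
pos=0: emit ID 'k' (now at pos=1)
pos=1: emit RPAREN ')'
pos=2: enter COMMENT mode (saw '/*')
exit COMMENT mode (now at pos=17)
pos=17: enter COMMENT mode (saw '/*')
exit COMMENT mode (now at pos=25)
DONE. 2 tokens: [ID, RPAREN]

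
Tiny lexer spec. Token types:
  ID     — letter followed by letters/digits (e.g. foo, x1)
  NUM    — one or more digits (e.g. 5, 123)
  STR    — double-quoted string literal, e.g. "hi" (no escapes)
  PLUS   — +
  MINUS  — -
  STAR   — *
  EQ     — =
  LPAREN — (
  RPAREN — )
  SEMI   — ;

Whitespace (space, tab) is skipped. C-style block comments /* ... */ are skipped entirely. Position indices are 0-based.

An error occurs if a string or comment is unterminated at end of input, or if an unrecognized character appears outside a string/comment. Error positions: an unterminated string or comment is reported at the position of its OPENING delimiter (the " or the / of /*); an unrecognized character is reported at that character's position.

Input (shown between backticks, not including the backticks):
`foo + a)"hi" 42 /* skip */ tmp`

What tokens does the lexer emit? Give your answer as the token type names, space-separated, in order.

Answer: ID PLUS ID RPAREN STR NUM ID

Derivation:
pos=0: emit ID 'foo' (now at pos=3)
pos=4: emit PLUS '+'
pos=6: emit ID 'a' (now at pos=7)
pos=7: emit RPAREN ')'
pos=8: enter STRING mode
pos=8: emit STR "hi" (now at pos=12)
pos=13: emit NUM '42' (now at pos=15)
pos=16: enter COMMENT mode (saw '/*')
exit COMMENT mode (now at pos=26)
pos=27: emit ID 'tmp' (now at pos=30)
DONE. 7 tokens: [ID, PLUS, ID, RPAREN, STR, NUM, ID]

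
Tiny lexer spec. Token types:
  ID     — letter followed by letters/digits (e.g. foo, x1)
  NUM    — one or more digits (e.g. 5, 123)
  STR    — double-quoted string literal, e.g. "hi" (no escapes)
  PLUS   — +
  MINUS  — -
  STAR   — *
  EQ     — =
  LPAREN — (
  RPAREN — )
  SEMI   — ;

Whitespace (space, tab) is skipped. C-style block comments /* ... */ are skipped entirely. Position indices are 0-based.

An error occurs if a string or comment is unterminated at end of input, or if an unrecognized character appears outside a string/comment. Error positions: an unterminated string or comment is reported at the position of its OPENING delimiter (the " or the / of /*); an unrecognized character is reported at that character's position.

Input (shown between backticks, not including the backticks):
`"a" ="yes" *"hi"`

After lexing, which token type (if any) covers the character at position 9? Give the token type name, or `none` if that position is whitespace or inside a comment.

pos=0: enter STRING mode
pos=0: emit STR "a" (now at pos=3)
pos=4: emit EQ '='
pos=5: enter STRING mode
pos=5: emit STR "yes" (now at pos=10)
pos=11: emit STAR '*'
pos=12: enter STRING mode
pos=12: emit STR "hi" (now at pos=16)
DONE. 5 tokens: [STR, EQ, STR, STAR, STR]
Position 9: char is '"' -> STR

Answer: STR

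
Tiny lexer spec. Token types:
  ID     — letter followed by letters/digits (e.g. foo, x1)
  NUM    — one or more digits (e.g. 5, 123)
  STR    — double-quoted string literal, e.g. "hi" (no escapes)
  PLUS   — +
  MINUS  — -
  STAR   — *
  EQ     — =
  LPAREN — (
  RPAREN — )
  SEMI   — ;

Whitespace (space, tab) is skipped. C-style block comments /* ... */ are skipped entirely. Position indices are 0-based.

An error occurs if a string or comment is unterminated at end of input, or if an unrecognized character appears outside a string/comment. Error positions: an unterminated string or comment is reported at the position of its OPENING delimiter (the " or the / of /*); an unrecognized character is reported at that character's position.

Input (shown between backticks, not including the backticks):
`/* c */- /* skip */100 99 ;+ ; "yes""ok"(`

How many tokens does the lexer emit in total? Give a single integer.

pos=0: enter COMMENT mode (saw '/*')
exit COMMENT mode (now at pos=7)
pos=7: emit MINUS '-'
pos=9: enter COMMENT mode (saw '/*')
exit COMMENT mode (now at pos=19)
pos=19: emit NUM '100' (now at pos=22)
pos=23: emit NUM '99' (now at pos=25)
pos=26: emit SEMI ';'
pos=27: emit PLUS '+'
pos=29: emit SEMI ';'
pos=31: enter STRING mode
pos=31: emit STR "yes" (now at pos=36)
pos=36: enter STRING mode
pos=36: emit STR "ok" (now at pos=40)
pos=40: emit LPAREN '('
DONE. 9 tokens: [MINUS, NUM, NUM, SEMI, PLUS, SEMI, STR, STR, LPAREN]

Answer: 9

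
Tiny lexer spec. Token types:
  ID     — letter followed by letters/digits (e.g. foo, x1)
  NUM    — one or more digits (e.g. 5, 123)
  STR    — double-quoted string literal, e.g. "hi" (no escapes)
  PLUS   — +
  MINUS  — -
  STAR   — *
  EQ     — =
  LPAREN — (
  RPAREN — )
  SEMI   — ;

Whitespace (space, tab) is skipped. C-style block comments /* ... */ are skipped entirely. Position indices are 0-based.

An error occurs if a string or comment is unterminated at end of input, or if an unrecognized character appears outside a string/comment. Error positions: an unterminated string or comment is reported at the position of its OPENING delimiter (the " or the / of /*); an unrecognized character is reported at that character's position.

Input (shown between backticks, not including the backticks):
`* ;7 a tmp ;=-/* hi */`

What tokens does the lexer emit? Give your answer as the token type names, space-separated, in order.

pos=0: emit STAR '*'
pos=2: emit SEMI ';'
pos=3: emit NUM '7' (now at pos=4)
pos=5: emit ID 'a' (now at pos=6)
pos=7: emit ID 'tmp' (now at pos=10)
pos=11: emit SEMI ';'
pos=12: emit EQ '='
pos=13: emit MINUS '-'
pos=14: enter COMMENT mode (saw '/*')
exit COMMENT mode (now at pos=22)
DONE. 8 tokens: [STAR, SEMI, NUM, ID, ID, SEMI, EQ, MINUS]

Answer: STAR SEMI NUM ID ID SEMI EQ MINUS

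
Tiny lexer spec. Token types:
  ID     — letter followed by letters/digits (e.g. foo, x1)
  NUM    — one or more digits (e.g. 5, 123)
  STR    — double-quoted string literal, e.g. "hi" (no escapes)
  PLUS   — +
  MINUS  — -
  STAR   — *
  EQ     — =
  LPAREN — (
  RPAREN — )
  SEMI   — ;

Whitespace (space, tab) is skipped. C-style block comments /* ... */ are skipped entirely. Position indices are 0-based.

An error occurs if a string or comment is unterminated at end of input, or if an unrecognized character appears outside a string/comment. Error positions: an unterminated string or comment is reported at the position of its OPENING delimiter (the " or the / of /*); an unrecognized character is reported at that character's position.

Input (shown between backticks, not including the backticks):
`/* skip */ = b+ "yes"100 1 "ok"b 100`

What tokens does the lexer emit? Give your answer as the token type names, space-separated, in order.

pos=0: enter COMMENT mode (saw '/*')
exit COMMENT mode (now at pos=10)
pos=11: emit EQ '='
pos=13: emit ID 'b' (now at pos=14)
pos=14: emit PLUS '+'
pos=16: enter STRING mode
pos=16: emit STR "yes" (now at pos=21)
pos=21: emit NUM '100' (now at pos=24)
pos=25: emit NUM '1' (now at pos=26)
pos=27: enter STRING mode
pos=27: emit STR "ok" (now at pos=31)
pos=31: emit ID 'b' (now at pos=32)
pos=33: emit NUM '100' (now at pos=36)
DONE. 9 tokens: [EQ, ID, PLUS, STR, NUM, NUM, STR, ID, NUM]

Answer: EQ ID PLUS STR NUM NUM STR ID NUM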